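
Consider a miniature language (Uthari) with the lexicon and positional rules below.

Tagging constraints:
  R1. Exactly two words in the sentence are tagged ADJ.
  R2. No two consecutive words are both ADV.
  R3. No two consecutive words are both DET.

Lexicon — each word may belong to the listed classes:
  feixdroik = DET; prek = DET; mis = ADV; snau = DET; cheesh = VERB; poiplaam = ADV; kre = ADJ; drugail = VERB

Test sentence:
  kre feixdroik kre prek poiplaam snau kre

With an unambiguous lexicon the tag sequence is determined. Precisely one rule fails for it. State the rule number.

Fixed tagging: ADJ DET ADJ DET ADV DET ADJ.
Rule check: R1 fails, R2 ok, R3 ok.
Only rule 1 fails.

1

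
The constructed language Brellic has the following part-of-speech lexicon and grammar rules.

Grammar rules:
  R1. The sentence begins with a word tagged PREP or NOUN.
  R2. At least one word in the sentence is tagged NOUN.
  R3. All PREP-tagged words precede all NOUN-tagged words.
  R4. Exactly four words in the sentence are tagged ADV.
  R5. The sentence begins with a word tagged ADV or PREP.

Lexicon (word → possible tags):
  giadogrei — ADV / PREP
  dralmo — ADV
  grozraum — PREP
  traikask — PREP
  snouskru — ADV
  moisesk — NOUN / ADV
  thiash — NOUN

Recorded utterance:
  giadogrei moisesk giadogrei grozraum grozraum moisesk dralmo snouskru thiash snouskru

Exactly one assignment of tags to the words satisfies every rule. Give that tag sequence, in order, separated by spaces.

PREP ADV PREP PREP PREP NOUN ADV ADV NOUN ADV

Candidates per position — 1:giadogrei {ADV,PREP}; 2:moisesk {NOUN,ADV}; 3:giadogrei {ADV,PREP}; 4:grozraum {PREP}; 5:grozraum {PREP}; 6:moisesk {NOUN,ADV}; 7:dralmo {ADV}; 8:snouskru {ADV}; 9:thiash {NOUN}; 10:snouskru {ADV}.
At position 1, choosing ADV makes rule 1 impossible to satisfy; hence PREP.
At position 2, choosing NOUN makes rule 3 impossible to satisfy; hence ADV.
At position 3, choosing ADV makes rule 4 impossible to satisfy; hence PREP.
At position 6, choosing ADV makes rule 4 impossible to satisfy; hence NOUN.
So the tagging must be: PREP ADV PREP PREP PREP NOUN ADV ADV NOUN ADV.
Checking: rule 1 holds; rule 2 holds; rule 3 holds; rule 4 holds; rule 5 holds.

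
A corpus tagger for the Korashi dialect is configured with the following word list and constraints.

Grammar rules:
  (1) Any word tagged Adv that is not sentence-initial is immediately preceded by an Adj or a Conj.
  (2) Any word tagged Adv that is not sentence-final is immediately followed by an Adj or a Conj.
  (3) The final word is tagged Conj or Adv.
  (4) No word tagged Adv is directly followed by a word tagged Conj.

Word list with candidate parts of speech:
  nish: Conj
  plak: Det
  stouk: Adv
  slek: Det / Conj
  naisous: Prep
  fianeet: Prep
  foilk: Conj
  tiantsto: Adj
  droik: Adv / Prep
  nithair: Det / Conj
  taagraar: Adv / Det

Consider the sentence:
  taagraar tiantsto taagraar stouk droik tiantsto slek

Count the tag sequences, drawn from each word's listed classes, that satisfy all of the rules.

Candidates per position — 1:taagraar {Adv,Det}; 2:tiantsto {Adj}; 3:taagraar {Adv,Det}; 4:stouk {Adv}; 5:droik {Adv,Prep}; 6:tiantsto {Adj}; 7:slek {Det,Conj}.
There are 16 candidate sequences in total.
Rule 1 cannot be satisfied by any choice of tags from the lexicon.
So there is no consistent tagging.
Count = 0.

0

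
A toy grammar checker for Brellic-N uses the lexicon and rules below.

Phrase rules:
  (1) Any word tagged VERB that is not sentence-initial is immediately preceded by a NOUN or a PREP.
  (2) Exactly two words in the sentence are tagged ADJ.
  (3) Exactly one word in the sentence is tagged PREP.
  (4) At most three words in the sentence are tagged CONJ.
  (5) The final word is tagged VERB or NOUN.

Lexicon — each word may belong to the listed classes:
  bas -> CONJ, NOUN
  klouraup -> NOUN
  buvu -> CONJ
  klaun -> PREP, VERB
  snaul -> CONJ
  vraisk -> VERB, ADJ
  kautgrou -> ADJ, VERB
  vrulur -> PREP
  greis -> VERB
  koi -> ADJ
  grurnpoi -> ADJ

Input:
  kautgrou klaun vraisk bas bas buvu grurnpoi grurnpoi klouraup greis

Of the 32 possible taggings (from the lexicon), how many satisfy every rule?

4

Candidates per position — 1:kautgrou {ADJ,VERB}; 2:klaun {PREP,VERB}; 3:vraisk {VERB,ADJ}; 4:bas {CONJ,NOUN}; 5:bas {CONJ,NOUN}; 6:buvu {CONJ}; 7:grurnpoi {ADJ}; 8:grurnpoi {ADJ}; 9:klouraup {NOUN}; 10:greis {VERB}.
There are 32 candidate sequences in total.
The sequences that satisfy every rule: VERB PREP VERB CONJ CONJ CONJ ADJ ADJ NOUN VERB; VERB PREP VERB CONJ NOUN CONJ ADJ ADJ NOUN VERB; VERB PREP VERB NOUN CONJ CONJ ADJ ADJ NOUN VERB; VERB PREP VERB NOUN NOUN CONJ ADJ ADJ NOUN VERB.
Count = 4.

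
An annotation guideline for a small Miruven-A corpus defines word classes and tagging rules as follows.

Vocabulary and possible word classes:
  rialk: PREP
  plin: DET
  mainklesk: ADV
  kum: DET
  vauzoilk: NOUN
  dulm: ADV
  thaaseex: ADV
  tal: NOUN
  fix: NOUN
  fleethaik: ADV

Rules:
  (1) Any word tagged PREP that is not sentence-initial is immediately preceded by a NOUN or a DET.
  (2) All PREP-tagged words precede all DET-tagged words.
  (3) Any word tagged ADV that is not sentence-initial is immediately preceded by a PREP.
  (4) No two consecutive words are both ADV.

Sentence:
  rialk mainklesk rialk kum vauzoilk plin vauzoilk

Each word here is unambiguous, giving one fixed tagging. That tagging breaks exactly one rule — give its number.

Fixed tagging: PREP ADV PREP DET NOUN DET NOUN.
Checking each rule: R1 violated, R2 holds, R3 holds, R4 holds.
Only rule 1 fails.

1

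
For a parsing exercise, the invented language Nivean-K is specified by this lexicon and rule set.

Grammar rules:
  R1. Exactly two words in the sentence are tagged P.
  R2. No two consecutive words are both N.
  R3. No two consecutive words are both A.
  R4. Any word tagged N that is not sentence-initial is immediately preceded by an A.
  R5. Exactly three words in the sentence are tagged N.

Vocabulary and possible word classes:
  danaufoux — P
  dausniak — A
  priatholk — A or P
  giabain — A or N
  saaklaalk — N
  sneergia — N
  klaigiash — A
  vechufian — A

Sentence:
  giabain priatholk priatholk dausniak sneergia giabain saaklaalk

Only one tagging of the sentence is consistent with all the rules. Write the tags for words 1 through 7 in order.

Candidates per position — 1:giabain {A,N}; 2:priatholk {A,P}; 3:priatholk {A,P}; 4:dausniak {A}; 5:sneergia {N}; 6:giabain {A,N}; 7:saaklaalk {N}.
Position 2: tagging it A would leave rule 1 unsatisfiable, so it must be P.
Position 3: tagging it A would leave rule 1 unsatisfiable, so it must be P.
Position 6: tagging it N would leave rule 2 unsatisfiable, so it must be A.
Position 1: tagging it A would leave rule 5 unsatisfiable, so it must be N.
The only consistent sequence is: N P P A N A N.
Rule-by-rule: rule 1 holds; rule 2 holds; rule 3 holds; rule 4 holds; rule 5 holds.

N P P A N A N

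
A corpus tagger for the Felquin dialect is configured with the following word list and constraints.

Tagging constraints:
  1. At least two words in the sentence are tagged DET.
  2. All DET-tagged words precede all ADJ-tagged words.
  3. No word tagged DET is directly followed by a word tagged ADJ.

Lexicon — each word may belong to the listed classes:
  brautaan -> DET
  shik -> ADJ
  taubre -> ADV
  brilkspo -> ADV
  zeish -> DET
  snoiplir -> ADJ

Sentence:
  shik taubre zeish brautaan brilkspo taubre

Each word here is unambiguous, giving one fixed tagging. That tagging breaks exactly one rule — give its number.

Fixed tagging: ADJ ADV DET DET ADV ADV.
Rule check: R1 pass, R2 fail, R3 pass.
Only rule 2 fails.

2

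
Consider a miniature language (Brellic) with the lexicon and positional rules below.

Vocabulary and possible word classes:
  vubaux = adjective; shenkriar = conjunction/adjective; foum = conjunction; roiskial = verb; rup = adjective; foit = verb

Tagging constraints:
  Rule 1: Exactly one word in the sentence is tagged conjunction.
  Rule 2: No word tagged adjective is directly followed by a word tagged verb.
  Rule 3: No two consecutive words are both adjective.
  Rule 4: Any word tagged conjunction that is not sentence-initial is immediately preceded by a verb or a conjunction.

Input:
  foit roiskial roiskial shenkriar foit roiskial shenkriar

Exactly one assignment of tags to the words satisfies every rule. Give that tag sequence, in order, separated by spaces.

Candidates per position — 1:foit {verb}; 2:roiskial {verb}; 3:roiskial {verb}; 4:shenkriar {conjunction,adjective}; 5:foit {verb}; 6:roiskial {verb}; 7:shenkriar {conjunction,adjective}.
If word 4 were adjective, no tagging could satisfy rule 2; so word 4 is conjunction.
If word 7 were conjunction, no tagging could satisfy rule 1; so word 7 is adjective.
So the tagging must be: verb verb verb conjunction verb verb adjective.
Checking: rule 1 holds; rule 2 holds; rule 3 holds; rule 4 holds.

verb verb verb conjunction verb verb adjective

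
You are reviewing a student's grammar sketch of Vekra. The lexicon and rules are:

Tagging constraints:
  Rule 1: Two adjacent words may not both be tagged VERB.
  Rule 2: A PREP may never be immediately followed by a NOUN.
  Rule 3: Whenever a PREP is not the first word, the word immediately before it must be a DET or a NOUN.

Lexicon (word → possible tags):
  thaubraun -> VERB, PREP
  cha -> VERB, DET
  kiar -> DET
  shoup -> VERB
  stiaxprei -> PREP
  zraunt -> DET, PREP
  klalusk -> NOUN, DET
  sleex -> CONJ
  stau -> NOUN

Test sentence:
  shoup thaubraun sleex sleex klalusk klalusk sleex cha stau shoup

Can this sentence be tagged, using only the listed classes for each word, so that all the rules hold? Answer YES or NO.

NO

Candidates per position — 1:shoup {VERB}; 2:thaubraun {VERB,PREP}; 3:sleex {CONJ}; 4:sleex {CONJ}; 5:klalusk {NOUN,DET}; 6:klalusk {NOUN,DET}; 7:sleex {CONJ}; 8:cha {VERB,DET}; 9:stau {NOUN}; 10:shoup {VERB}.
Every candidate sequence violates at least one rule; no consistent tagging exists.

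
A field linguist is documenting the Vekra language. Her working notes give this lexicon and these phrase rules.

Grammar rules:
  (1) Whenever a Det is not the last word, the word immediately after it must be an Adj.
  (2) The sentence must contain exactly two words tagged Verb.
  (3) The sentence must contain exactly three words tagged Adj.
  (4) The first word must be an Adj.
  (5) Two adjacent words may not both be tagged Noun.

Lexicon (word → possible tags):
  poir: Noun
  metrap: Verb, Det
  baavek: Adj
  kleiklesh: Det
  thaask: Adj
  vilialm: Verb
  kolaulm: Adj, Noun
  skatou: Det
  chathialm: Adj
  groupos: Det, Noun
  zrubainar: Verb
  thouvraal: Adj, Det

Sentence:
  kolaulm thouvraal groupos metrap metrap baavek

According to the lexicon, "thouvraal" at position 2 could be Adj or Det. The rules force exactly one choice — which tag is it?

Candidates per position — 1:kolaulm {Adj,Noun}; 2:thouvraal {Adj,Det}; 3:groupos {Det,Noun}; 4:metrap {Verb,Det}; 5:metrap {Verb,Det}; 6:baavek {Adj}.
Position 1: Noun is ruled out by rule 3; that leaves Adj.
Position 2: Det is ruled out by rule 1; that leaves Adj.
Position 3: Det is ruled out by rule 1; that leaves Noun.
Position 4: Det is ruled out by rule 1; that leaves Verb.
Position 5: Det is ruled out by rule 2; that leaves Verb.
That leaves exactly one tagging: Adj Adj Noun Verb Verb Adj.
Check: rule 1 holds; rule 2 holds; rule 3 holds; rule 4 holds; rule 5 holds.

Adj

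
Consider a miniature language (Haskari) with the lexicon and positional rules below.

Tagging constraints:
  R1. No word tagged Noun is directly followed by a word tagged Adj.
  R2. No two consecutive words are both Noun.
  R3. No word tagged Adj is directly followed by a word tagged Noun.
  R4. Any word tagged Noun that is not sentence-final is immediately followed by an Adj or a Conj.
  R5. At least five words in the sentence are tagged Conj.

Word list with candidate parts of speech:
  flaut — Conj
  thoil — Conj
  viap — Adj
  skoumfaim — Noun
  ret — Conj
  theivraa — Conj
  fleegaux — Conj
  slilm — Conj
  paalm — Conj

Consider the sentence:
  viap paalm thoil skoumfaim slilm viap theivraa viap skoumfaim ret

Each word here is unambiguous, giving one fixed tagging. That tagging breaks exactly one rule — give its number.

3

Fixed tagging: Adj Conj Conj Noun Conj Adj Conj Adj Noun Conj.
Rule check: R1 pass, R2 pass, R3 fail, R4 pass, R5 pass.
Only rule 3 fails.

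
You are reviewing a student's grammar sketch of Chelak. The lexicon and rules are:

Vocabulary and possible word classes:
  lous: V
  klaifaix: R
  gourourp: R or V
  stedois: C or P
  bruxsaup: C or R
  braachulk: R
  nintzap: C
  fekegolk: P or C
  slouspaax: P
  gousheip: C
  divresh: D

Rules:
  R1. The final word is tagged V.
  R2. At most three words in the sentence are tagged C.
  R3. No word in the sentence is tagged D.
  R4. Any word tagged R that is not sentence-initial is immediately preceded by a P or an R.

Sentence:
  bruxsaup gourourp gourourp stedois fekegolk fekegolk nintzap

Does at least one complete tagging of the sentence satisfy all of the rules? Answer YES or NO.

NO

Candidates per position — 1:bruxsaup {C,R}; 2:gourourp {R,V}; 3:gourourp {R,V}; 4:stedois {C,P}; 5:fekegolk {P,C}; 6:fekegolk {P,C}; 7:nintzap {C}.
Rule 1 cannot be satisfied by any choice of tags from the lexicon.
So there is no consistent tagging.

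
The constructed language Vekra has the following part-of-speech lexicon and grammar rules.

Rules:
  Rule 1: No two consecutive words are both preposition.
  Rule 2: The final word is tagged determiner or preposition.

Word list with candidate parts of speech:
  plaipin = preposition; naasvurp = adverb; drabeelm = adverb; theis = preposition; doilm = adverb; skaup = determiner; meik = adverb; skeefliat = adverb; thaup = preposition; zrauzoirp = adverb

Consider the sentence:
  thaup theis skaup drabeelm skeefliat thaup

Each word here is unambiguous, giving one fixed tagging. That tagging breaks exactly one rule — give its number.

Fixed tagging: preposition preposition determiner adverb adverb preposition.
Rule check: R1 violated, R2 holds.
Only rule 1 fails.

1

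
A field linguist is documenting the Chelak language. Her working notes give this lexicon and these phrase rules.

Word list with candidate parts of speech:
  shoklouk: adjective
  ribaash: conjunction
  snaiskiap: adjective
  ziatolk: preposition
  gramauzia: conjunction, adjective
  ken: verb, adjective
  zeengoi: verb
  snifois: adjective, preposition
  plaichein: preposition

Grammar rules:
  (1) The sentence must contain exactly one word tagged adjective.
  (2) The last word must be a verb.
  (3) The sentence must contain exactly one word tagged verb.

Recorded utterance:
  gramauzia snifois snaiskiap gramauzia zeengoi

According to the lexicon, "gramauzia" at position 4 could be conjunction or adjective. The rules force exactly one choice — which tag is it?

Candidates per position — 1:gramauzia {conjunction,adjective}; 2:snifois {adjective,preposition}; 3:snaiskiap {adjective}; 4:gramauzia {conjunction,adjective}; 5:zeengoi {verb}.
Position 1: tagging it adjective would leave rule 1 unsatisfiable, so it must be conjunction.
Position 2: tagging it adjective would leave rule 1 unsatisfiable, so it must be preposition.
Position 4: tagging it adjective would leave rule 1 unsatisfiable, so it must be conjunction.
The only consistent sequence is: conjunction preposition adjective conjunction verb.
Checking: rule 1 satisfied; rule 2 satisfied; rule 3 satisfied.

conjunction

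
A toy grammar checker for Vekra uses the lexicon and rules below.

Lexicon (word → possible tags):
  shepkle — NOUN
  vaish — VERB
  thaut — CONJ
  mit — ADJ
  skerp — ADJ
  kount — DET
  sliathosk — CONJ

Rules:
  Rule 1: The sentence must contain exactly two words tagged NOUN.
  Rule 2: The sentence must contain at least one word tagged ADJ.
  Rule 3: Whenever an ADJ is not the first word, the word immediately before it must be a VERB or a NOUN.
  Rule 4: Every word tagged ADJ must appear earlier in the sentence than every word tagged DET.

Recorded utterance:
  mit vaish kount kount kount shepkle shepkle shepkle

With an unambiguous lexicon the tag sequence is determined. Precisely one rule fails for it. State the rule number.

1

Fixed tagging: ADJ VERB DET DET DET NOUN NOUN NOUN.
Checking each rule: R1 ✗, R2 ✓, R3 ✓, R4 ✓.
Only rule 1 fails.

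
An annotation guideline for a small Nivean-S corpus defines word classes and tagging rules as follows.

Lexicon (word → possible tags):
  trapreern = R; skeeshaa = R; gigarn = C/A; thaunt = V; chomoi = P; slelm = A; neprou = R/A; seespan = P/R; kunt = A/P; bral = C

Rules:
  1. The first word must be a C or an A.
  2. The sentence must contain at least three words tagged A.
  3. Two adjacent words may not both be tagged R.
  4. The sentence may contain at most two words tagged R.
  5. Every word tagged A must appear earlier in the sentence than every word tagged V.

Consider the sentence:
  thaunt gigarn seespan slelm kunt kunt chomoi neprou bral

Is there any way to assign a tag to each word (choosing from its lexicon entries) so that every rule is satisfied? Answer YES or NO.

NO

Candidates per position — 1:thaunt {V}; 2:gigarn {C,A}; 3:seespan {P,R}; 4:slelm {A}; 5:kunt {A,P}; 6:kunt {A,P}; 7:chomoi {P}; 8:neprou {R,A}; 9:bral {C}.
Rule 1 cannot be satisfied by any choice of tags from the lexicon.
So there is no consistent tagging.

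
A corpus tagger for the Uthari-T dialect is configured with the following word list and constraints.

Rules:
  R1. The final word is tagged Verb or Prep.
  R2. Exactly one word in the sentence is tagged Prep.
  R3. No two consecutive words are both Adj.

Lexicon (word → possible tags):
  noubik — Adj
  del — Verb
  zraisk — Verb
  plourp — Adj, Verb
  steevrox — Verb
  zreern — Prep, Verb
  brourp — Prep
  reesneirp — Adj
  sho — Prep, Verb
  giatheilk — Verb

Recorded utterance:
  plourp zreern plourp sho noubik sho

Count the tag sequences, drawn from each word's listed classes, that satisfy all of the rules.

Candidates per position — 1:plourp {Adj,Verb}; 2:zreern {Prep,Verb}; 3:plourp {Adj,Verb}; 4:sho {Prep,Verb}; 5:noubik {Adj}; 6:sho {Prep,Verb}.
There are 32 candidate sequences in total.
Checking each against the rules leaves 12 sequences.
Count = 12.

12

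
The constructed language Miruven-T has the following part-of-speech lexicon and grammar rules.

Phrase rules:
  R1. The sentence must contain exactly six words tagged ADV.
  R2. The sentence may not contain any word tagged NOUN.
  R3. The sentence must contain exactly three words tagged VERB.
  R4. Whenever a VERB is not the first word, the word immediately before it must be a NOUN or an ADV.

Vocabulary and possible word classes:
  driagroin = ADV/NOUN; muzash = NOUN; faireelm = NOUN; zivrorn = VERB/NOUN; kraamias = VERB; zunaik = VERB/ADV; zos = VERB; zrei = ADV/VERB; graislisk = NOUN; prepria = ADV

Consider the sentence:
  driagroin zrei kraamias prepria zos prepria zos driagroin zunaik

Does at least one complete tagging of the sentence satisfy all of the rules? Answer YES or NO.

Candidates per position — 1:driagroin {ADV,NOUN}; 2:zrei {ADV,VERB}; 3:kraamias {VERB}; 4:prepria {ADV}; 5:zos {VERB}; 6:prepria {ADV}; 7:zos {VERB}; 8:driagroin {ADV,NOUN}; 9:zunaik {VERB,ADV}.
One satisfying assignment: ADV ADV VERB ADV VERB ADV VERB ADV ADV.
Check: rule 1 ✓; rule 2 ✓; rule 3 ✓; rule 4 ✓.

YES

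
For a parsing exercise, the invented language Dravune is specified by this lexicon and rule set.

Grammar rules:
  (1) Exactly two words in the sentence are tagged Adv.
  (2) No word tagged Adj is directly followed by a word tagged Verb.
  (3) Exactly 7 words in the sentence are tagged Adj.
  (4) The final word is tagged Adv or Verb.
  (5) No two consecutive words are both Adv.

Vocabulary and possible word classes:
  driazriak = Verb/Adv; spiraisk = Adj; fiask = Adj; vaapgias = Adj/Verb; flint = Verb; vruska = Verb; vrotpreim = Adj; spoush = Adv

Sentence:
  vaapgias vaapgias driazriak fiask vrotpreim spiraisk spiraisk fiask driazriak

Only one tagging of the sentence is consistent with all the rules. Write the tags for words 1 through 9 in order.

Candidates per position — 1:vaapgias {Adj,Verb}; 2:vaapgias {Adj,Verb}; 3:driazriak {Verb,Adv}; 4:fiask {Adj}; 5:vrotpreim {Adj}; 6:spiraisk {Adj}; 7:spiraisk {Adj}; 8:fiask {Adj}; 9:driazriak {Verb,Adv}.
If word 1 were Verb, no tagging could satisfy rule 3; so word 1 is Adj.
If word 2 were Verb, no tagging could satisfy rule 2; so word 2 is Adj.
If word 3 were Verb, no tagging could satisfy rule 1; so word 3 is Adv.
If word 9 were Verb, no tagging could satisfy rule 1; so word 9 is Adv.
So the tagging must be: Adj Adj Adv Adj Adj Adj Adj Adj Adv.
Rule-by-rule: rule 1 satisfied; rule 2 satisfied; rule 3 satisfied; rule 4 satisfied; rule 5 satisfied.

Adj Adj Adv Adj Adj Adj Adj Adj Adv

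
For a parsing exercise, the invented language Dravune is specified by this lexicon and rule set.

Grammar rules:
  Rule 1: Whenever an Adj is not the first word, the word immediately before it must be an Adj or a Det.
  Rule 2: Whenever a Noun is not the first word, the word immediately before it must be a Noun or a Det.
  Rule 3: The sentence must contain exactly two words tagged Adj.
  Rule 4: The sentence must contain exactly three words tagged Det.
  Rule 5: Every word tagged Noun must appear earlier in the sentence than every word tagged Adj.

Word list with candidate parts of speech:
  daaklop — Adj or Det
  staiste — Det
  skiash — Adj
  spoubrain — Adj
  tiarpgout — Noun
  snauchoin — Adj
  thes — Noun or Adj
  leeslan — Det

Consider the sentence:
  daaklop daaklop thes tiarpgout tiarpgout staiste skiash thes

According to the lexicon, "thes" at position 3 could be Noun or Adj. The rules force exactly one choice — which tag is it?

Noun

Candidates per position — 1:daaklop {Adj,Det}; 2:daaklop {Adj,Det}; 3:thes {Noun,Adj}; 4:tiarpgout {Noun}; 5:tiarpgout {Noun}; 6:staiste {Det}; 7:skiash {Adj}; 8:thes {Noun,Adj}.
Position 1: Adj is ruled out by rule 4; that leaves Det.
Position 2: Adj is ruled out by rule 2; that leaves Det.
Position 3: Adj is ruled out by rule 2; that leaves Noun.
Position 8: Noun is ruled out by rule 2; that leaves Adj.
The only consistent sequence is: Det Det Noun Noun Noun Det Adj Adj.
Verifying each rule — rule 1 ok; rule 2 ok; rule 3 ok; rule 4 ok; rule 5 ok.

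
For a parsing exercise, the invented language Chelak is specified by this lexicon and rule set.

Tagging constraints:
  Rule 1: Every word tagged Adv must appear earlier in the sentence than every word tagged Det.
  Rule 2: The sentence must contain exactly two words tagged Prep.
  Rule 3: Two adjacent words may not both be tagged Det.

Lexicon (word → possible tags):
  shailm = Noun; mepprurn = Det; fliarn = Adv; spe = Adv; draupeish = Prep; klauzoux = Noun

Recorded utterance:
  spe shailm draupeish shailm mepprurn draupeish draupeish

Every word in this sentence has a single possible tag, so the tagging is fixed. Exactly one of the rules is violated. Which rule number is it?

Fixed tagging: Adv Noun Prep Noun Det Prep Prep.
Applying the rules: R1 ✓, R2 ✗, R3 ✓.
Only rule 2 fails.

2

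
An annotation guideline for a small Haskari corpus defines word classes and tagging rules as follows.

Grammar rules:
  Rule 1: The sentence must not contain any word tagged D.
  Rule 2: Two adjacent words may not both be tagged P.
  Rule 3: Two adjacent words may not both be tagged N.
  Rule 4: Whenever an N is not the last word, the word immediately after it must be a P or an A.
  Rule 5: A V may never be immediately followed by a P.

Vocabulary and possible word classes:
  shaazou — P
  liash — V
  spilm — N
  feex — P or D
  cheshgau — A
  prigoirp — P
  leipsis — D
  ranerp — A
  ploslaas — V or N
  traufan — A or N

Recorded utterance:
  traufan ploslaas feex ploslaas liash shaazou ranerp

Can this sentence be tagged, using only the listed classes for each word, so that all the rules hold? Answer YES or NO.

Candidates per position — 1:traufan {A,N}; 2:ploslaas {V,N}; 3:feex {P,D}; 4:ploslaas {V,N}; 5:liash {V}; 6:shaazou {P}; 7:ranerp {A}.
Rule 5 cannot be satisfied by any choice of tags from the lexicon.
So there is no consistent tagging.

NO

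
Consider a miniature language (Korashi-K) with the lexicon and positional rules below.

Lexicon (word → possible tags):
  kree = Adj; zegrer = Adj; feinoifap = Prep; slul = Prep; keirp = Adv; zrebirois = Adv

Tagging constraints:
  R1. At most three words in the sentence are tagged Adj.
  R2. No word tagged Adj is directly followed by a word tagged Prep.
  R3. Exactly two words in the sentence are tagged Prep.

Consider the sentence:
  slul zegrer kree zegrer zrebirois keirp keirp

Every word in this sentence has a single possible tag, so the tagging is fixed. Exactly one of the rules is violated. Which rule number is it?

3

Fixed tagging: Prep Adj Adj Adj Adv Adv Adv.
Rule check: R1 ok, R2 ok, R3 fails.
Only rule 3 fails.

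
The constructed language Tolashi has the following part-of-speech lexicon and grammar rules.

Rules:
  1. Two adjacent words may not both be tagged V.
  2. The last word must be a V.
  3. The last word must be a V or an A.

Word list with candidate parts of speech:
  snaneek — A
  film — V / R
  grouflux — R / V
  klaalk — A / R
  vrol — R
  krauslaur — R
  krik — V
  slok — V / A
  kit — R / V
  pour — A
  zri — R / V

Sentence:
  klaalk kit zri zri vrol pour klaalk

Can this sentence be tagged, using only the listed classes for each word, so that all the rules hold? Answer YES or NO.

NO

Candidates per position — 1:klaalk {A,R}; 2:kit {R,V}; 3:zri {R,V}; 4:zri {R,V}; 5:vrol {R}; 6:pour {A}; 7:klaalk {A,R}.
Rule 2 cannot be satisfied by any choice of tags from the lexicon.
So there is no consistent tagging.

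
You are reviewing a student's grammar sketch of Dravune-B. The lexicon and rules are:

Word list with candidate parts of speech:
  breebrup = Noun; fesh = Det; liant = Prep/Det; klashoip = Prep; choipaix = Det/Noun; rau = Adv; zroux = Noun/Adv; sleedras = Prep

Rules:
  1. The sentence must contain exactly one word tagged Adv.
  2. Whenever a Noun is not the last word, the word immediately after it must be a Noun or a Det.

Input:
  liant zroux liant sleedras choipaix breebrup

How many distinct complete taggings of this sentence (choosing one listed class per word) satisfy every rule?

Candidates per position — 1:liant {Prep,Det}; 2:zroux {Noun,Adv}; 3:liant {Prep,Det}; 4:sleedras {Prep}; 5:choipaix {Det,Noun}; 6:breebrup {Noun}.
There are 16 candidate sequences in total.
Checking each against the rules leaves 8 sequences.
Count = 8.

8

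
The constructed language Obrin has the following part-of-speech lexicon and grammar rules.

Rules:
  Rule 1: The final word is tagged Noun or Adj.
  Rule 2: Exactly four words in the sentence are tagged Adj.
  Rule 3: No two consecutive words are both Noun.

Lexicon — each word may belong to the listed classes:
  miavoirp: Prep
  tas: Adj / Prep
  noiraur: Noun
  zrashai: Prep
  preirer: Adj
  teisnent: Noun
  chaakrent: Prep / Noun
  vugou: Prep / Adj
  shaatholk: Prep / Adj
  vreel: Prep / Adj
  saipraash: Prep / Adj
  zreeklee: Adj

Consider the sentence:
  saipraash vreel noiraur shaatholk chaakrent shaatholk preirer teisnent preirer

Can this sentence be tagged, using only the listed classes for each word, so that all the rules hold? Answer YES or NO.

Candidates per position — 1:saipraash {Prep,Adj}; 2:vreel {Prep,Adj}; 3:noiraur {Noun}; 4:shaatholk {Prep,Adj}; 5:chaakrent {Prep,Noun}; 6:shaatholk {Prep,Adj}; 7:preirer {Adj}; 8:teisnent {Noun}; 9:preirer {Adj}.
One satisfying assignment: Adj Prep Noun Prep Prep Adj Adj Noun Adj.
Checking: rule 1 ok; rule 2 ok; rule 3 ok.

YES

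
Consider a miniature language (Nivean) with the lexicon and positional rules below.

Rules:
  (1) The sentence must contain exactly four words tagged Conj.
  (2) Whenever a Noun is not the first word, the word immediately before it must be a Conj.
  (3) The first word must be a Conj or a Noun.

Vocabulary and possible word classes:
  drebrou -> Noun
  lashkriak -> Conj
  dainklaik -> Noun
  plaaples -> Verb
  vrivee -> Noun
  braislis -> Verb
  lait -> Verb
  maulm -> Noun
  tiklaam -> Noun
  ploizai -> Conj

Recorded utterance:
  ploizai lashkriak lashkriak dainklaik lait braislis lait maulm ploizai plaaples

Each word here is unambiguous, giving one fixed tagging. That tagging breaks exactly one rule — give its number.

Fixed tagging: Conj Conj Conj Noun Verb Verb Verb Noun Conj Verb.
Applying the rules: R1 pass, R2 fail, R3 pass.
Only rule 2 fails.

2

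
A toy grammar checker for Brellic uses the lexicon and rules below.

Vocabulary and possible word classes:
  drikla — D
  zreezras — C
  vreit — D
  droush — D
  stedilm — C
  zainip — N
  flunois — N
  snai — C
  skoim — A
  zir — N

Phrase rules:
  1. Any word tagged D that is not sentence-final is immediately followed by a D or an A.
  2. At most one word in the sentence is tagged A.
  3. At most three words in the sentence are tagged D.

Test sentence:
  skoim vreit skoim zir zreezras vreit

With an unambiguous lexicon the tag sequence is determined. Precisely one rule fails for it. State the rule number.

Fixed tagging: A D A N C D.
Applying the rules: R1 pass, R2 fail, R3 pass.
Only rule 2 fails.

2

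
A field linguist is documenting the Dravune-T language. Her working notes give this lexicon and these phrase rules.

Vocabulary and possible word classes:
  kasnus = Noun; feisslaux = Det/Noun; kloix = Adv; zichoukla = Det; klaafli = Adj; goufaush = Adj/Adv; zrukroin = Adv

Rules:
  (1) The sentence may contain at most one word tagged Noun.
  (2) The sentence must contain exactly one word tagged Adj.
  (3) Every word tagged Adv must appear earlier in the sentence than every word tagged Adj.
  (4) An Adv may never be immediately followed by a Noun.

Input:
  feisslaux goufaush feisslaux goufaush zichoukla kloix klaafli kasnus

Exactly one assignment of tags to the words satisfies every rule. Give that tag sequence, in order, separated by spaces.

Candidates per position — 1:feisslaux {Det,Noun}; 2:goufaush {Adj,Adv}; 3:feisslaux {Det,Noun}; 4:goufaush {Adj,Adv}; 5:zichoukla {Det}; 6:kloix {Adv}; 7:klaafli {Adj}; 8:kasnus {Noun}.
Word 1 cannot be Noun — rule 1 would then fail for every completion. It is Det.
Word 2 cannot be Adj — rule 2 would then fail for every completion. It is Adv.
Word 3 cannot be Noun — rule 1 would then fail for every completion. It is Det.
Word 4 cannot be Adj — rule 2 would then fail for every completion. It is Adv.
The only consistent sequence is: Det Adv Det Adv Det Adv Adj Noun.
Rule-by-rule: rule 1 ok; rule 2 ok; rule 3 ok; rule 4 ok.

Det Adv Det Adv Det Adv Adj Noun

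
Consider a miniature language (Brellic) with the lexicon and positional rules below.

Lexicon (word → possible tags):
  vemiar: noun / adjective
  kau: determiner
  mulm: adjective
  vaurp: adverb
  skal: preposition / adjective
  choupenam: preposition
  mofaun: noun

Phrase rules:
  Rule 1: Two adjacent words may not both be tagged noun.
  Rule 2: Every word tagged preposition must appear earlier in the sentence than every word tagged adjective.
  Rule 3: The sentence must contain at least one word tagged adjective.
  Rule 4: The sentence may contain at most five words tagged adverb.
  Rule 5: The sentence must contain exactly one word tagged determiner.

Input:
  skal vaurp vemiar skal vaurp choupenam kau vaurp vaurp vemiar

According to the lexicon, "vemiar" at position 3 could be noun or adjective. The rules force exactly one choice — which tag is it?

Candidates per position — 1:skal {preposition,adjective}; 2:vaurp {adverb}; 3:vemiar {noun,adjective}; 4:skal {preposition,adjective}; 5:vaurp {adverb}; 6:choupenam {preposition}; 7:kau {determiner}; 8:vaurp {adverb}; 9:vaurp {adverb}; 10:vemiar {noun,adjective}.
Position 1: tagging it adjective would leave rule 2 unsatisfiable, so it must be preposition.
Position 3: tagging it adjective would leave rule 2 unsatisfiable, so it must be noun.
Position 4: tagging it adjective would leave rule 2 unsatisfiable, so it must be preposition.
Position 10: tagging it noun would leave rule 3 unsatisfiable, so it must be adjective.
The only consistent sequence is: preposition adverb noun preposition adverb preposition determiner adverb adverb adjective.
Checking: rule 1 ✓; rule 2 ✓; rule 3 ✓; rule 4 ✓; rule 5 ✓.

noun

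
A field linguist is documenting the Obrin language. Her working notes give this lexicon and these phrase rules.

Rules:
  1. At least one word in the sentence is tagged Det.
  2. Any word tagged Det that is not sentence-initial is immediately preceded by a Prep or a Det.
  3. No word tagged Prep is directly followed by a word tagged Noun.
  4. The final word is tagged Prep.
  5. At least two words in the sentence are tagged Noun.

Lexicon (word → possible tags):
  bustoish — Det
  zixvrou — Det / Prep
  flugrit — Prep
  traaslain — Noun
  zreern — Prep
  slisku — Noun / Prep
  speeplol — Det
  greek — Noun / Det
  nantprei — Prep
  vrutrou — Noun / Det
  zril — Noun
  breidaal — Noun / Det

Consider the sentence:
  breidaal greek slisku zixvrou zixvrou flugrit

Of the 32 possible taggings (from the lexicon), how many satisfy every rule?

Candidates per position — 1:breidaal {Noun,Det}; 2:greek {Noun,Det}; 3:slisku {Noun,Prep}; 4:zixvrou {Det,Prep}; 5:zixvrou {Det,Prep}; 6:flugrit {Prep}.
There are 32 candidate sequences in total.
Checking each against the rules leaves 6 sequences.
Count = 6.

6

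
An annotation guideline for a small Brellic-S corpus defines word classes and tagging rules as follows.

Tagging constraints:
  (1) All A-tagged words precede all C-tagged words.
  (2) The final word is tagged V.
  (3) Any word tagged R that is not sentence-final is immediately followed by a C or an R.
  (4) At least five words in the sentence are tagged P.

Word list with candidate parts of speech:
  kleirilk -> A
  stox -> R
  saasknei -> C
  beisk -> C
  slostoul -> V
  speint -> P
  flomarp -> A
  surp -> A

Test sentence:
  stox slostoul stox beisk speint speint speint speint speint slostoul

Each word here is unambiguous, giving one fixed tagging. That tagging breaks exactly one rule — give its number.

3

Fixed tagging: R V R C P P P P P V.
Rule check: R1 ✓, R2 ✓, R3 ✗, R4 ✓.
Only rule 3 fails.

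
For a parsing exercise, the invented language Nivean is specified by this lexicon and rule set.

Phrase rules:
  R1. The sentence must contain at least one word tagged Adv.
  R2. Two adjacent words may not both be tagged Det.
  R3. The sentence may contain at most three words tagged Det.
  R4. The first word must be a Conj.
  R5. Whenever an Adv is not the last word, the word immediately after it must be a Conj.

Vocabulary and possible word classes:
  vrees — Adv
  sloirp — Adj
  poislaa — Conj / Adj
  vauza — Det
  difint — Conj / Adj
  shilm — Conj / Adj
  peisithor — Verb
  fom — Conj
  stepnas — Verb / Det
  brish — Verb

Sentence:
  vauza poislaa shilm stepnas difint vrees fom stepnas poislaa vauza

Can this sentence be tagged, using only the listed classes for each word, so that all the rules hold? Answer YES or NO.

NO

Candidates per position — 1:vauza {Det}; 2:poislaa {Conj,Adj}; 3:shilm {Conj,Adj}; 4:stepnas {Verb,Det}; 5:difint {Conj,Adj}; 6:vrees {Adv}; 7:fom {Conj}; 8:stepnas {Verb,Det}; 9:poislaa {Conj,Adj}; 10:vauza {Det}.
Rule 4 cannot be satisfied by any choice of tags from the lexicon.
So there is no consistent tagging.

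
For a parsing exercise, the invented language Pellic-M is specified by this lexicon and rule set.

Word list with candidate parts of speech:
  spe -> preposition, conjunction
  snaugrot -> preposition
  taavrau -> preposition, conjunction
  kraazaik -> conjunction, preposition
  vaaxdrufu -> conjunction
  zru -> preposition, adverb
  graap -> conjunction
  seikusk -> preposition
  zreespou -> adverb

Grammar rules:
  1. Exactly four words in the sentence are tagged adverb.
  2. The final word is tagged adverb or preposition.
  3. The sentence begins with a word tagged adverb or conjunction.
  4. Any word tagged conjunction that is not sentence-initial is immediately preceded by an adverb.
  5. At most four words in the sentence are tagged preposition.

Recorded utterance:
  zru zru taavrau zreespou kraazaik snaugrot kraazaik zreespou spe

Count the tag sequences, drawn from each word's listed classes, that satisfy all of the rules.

Candidates per position — 1:zru {preposition,adverb}; 2:zru {preposition,adverb}; 3:taavrau {preposition,conjunction}; 4:zreespou {adverb}; 5:kraazaik {conjunction,preposition}; 6:snaugrot {preposition}; 7:kraazaik {conjunction,preposition}; 8:zreespou {adverb}; 9:spe {preposition,conjunction}.
There are 64 candidate sequences in total.
The sequences that satisfy every rule: adverb adverb preposition adverb conjunction preposition preposition adverb preposition; adverb adverb conjunction adverb conjunction preposition preposition adverb preposition; adverb adverb conjunction adverb preposition preposition preposition adverb preposition.
Count = 3.

3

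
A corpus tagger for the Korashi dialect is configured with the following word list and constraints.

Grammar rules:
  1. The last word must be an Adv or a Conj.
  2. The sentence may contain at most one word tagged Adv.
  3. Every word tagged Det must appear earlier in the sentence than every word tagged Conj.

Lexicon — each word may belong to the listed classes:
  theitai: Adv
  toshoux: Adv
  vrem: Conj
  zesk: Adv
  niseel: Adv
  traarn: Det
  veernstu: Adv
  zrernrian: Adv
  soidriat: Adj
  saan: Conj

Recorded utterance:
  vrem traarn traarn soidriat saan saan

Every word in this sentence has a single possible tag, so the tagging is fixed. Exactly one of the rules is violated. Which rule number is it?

3

Fixed tagging: Conj Det Det Adj Conj Conj.
Checking each rule: R1 holds, R2 holds, R3 violated.
Only rule 3 fails.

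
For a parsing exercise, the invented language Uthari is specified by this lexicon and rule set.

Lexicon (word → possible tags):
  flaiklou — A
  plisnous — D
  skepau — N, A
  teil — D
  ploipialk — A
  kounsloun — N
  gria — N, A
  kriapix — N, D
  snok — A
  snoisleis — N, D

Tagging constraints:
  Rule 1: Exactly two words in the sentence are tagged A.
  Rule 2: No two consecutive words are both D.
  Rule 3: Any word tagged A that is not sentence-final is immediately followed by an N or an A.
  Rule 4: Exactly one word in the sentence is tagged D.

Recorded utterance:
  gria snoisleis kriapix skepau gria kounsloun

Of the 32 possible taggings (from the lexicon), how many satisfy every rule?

Candidates per position — 1:gria {N,A}; 2:snoisleis {N,D}; 3:kriapix {N,D}; 4:skepau {N,A}; 5:gria {N,A}; 6:kounsloun {N}.
There are 32 candidate sequences in total.
The sequences that satisfy every rule: N N D A A N; N D N A A N; A N D N A N; A N D A N N.
Count = 4.

4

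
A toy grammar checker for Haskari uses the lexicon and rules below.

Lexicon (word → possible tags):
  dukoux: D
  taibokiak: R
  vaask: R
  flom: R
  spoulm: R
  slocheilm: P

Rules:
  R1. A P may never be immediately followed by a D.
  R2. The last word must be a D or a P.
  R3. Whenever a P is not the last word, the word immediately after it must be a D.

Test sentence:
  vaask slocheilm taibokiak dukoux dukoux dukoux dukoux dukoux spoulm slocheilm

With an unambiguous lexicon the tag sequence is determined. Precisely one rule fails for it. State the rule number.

3

Fixed tagging: R P R D D D D D R P.
Applying the rules: R1 ✓, R2 ✓, R3 ✗.
Only rule 3 fails.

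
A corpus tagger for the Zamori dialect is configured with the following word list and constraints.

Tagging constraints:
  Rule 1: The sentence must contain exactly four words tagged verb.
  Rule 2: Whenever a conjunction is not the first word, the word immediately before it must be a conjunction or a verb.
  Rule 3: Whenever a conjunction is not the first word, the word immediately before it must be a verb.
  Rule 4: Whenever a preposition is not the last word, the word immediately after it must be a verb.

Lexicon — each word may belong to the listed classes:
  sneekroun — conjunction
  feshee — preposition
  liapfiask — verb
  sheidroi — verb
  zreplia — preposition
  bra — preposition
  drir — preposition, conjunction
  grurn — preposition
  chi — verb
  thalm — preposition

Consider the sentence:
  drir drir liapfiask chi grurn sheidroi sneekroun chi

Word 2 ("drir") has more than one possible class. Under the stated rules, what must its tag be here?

preposition

Candidates per position — 1:drir {preposition,conjunction}; 2:drir {preposition,conjunction}; 3:liapfiask {verb}; 4:chi {verb}; 5:grurn {preposition}; 6:sheidroi {verb}; 7:sneekroun {conjunction}; 8:chi {verb}.
Position 1: tagging it preposition would leave rule 4 unsatisfiable, so it must be conjunction.
Position 2: tagging it conjunction would leave rule 3 unsatisfiable, so it must be preposition.
The unique satisfying tagging is: conjunction preposition verb verb preposition verb conjunction verb.
Checking: rule 1 satisfied; rule 2 satisfied; rule 3 satisfied; rule 4 satisfied.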